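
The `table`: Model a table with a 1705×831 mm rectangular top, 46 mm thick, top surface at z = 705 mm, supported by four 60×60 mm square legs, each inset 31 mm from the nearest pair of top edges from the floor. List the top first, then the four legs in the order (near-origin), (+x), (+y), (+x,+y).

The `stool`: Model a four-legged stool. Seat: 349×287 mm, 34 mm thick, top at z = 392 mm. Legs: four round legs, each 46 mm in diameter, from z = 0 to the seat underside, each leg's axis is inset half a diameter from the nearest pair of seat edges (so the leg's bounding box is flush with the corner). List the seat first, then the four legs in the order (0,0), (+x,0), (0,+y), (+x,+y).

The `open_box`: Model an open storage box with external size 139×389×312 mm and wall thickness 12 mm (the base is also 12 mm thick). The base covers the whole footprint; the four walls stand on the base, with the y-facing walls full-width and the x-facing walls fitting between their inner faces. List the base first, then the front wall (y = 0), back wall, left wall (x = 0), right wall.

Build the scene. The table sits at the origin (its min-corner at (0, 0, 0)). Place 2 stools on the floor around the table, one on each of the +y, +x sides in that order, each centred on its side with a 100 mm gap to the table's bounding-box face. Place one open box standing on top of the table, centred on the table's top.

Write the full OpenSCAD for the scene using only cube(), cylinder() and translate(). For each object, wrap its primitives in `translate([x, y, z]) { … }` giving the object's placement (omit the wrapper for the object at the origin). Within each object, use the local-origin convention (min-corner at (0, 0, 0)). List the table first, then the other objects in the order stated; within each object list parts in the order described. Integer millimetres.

translate([0, 0, 659]) cube([1705, 831, 46]);
translate([31, 31, 0]) cube([60, 60, 659]);
translate([1614, 31, 0]) cube([60, 60, 659]);
translate([31, 740, 0]) cube([60, 60, 659]);
translate([1614, 740, 0]) cube([60, 60, 659]);
translate([678, 931, 0]) {
  translate([0, 0, 358]) cube([349, 287, 34]);
  translate([23, 23, 0]) cylinder(h = 358, r = 23);
  translate([326, 23, 0]) cylinder(h = 358, r = 23);
  translate([23, 264, 0]) cylinder(h = 358, r = 23);
  translate([326, 264, 0]) cylinder(h = 358, r = 23);
}
translate([1805, 272, 0]) {
  translate([0, 0, 358]) cube([349, 287, 34]);
  translate([23, 23, 0]) cylinder(h = 358, r = 23);
  translate([326, 23, 0]) cylinder(h = 358, r = 23);
  translate([23, 264, 0]) cylinder(h = 358, r = 23);
  translate([326, 264, 0]) cylinder(h = 358, r = 23);
}
translate([783, 221, 705]) {
  cube([139, 389, 12]);
  translate([0, 0, 12]) cube([139, 12, 300]);
  translate([0, 377, 12]) cube([139, 12, 300]);
  translate([0, 12, 12]) cube([12, 365, 300]);
  translate([127, 12, 12]) cube([12, 365, 300]);
}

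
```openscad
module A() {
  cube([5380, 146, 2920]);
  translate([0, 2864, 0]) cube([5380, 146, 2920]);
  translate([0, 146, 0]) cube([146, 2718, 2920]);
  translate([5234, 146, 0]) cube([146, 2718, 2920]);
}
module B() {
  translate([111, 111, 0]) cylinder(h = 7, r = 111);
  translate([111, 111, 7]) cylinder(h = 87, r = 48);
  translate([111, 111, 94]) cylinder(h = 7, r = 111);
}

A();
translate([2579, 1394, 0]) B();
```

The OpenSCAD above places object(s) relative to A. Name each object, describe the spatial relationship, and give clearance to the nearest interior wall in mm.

A is a house frame. B is a spool. The spool sits inside the house frame, centred. The clearance to the nearest interior wall is 1248 mm.

Clearances: x = 2433, y = 1248; minimum 1248 mm.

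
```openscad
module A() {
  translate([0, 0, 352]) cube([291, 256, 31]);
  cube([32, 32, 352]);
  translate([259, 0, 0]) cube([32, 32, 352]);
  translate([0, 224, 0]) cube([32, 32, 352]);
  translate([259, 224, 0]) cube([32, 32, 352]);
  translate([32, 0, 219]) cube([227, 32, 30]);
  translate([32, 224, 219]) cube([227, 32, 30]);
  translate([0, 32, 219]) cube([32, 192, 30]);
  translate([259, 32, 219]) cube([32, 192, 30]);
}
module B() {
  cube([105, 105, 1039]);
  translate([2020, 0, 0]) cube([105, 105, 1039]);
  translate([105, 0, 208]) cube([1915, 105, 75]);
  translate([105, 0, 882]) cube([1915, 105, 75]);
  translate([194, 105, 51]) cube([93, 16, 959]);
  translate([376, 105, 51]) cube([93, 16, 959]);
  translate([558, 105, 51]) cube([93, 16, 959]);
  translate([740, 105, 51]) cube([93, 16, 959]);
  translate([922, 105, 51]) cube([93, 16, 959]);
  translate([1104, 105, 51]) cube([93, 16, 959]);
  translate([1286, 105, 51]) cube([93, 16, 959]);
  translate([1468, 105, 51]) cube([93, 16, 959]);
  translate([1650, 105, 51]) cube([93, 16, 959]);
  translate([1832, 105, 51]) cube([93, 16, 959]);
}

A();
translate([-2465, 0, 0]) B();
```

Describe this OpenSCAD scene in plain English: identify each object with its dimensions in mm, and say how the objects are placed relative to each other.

A is a four-legged stool. The seat is a 291×256×31 mm slab whose top surface is at z = 383 mm; four square legs, each 32×32 mm in cross-section, run from the floor (z = 0) to the underside of the seat, each flush with a corner of the seat. Four stretchers, 32 mm wide and 30 mm tall, connect adjacent legs with their undersides at z = 219 mm, each running between the inner faces of the legs it joins and aligned with the legs' outer faces on the other axis.

B is a fence section. Two 105×105 mm posts, 1039 mm tall, stand on the floor with a clear span of 1915 mm between their inner faces. Two horizontal rails of 105×75 mm section span the gap between the posts with their undersides at z = 208 mm and z = 882 mm, flush with the posts' −y face. 10 pickets, each 93 mm wide, 16 mm thick and 959 mm tall, are fixed to the +y face of the rails with their bottoms at z = 51 mm, evenly spaced across the span with equal gaps (rounded down to the nearest mm) at the −x end and between each pair — any rounding remainder accumulates at the +x end.

The fence section is on the floor beside the stool on its −x side.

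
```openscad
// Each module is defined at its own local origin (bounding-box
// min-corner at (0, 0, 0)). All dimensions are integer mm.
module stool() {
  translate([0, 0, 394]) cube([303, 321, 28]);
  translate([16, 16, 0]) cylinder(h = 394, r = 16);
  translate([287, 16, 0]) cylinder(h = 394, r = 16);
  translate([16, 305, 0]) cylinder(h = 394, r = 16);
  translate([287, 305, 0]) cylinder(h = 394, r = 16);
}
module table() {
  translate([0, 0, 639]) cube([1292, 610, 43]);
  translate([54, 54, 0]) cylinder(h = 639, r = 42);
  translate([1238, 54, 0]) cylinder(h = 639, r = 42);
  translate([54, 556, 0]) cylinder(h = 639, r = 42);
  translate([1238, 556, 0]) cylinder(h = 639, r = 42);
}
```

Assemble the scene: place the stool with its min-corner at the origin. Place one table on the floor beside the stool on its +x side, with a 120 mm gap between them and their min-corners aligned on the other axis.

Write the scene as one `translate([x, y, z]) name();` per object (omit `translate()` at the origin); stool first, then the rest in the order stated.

stool();
translate([423, 0, 0]) table();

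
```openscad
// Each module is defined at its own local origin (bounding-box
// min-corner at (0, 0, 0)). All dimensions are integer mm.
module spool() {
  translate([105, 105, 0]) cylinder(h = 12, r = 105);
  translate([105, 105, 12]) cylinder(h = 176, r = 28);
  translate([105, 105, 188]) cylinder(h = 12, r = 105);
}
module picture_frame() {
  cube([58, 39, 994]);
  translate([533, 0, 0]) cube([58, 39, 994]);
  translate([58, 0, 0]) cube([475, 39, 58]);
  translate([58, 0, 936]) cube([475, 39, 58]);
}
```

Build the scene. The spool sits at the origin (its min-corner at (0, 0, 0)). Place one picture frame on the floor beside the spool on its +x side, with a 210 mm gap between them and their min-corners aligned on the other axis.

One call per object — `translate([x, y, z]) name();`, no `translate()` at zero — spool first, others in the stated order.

spool();
translate([420, 0, 0]) picture_frame();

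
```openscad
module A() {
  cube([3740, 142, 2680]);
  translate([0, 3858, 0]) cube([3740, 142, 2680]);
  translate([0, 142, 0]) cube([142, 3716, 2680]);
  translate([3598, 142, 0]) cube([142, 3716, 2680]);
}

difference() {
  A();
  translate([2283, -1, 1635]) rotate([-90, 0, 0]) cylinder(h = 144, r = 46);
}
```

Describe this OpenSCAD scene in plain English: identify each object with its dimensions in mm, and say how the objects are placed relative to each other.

A is the wall frame of a small rectangular building: four walls, each 2680 mm tall and 142 mm thick, enclosing a footprint 3740 mm (x) by 4000 mm (y) outside-to-outside, with no floor or roof. The front and back walls (the −y and +y sides) span the full width; the two side walls fit between them.

The house frame has a circular hole of radius 46 mm through its front wall, centred at (x = 2283, z = 1635).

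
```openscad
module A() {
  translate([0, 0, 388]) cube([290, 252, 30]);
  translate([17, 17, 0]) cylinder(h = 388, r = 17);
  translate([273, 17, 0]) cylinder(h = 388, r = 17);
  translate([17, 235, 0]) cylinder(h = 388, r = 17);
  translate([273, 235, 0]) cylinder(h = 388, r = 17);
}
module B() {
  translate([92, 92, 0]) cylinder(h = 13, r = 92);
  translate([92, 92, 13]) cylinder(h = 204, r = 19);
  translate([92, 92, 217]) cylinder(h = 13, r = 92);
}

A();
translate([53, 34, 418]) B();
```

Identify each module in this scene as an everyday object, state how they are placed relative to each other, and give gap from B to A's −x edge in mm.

A is a stool. B is a spool. The spool is on top of the stool, centred. The gap from the spool to the stool's −x edge is 53 mm.

The spool's min-x is at 53; the stool's min-x is 0; gap = 53 mm.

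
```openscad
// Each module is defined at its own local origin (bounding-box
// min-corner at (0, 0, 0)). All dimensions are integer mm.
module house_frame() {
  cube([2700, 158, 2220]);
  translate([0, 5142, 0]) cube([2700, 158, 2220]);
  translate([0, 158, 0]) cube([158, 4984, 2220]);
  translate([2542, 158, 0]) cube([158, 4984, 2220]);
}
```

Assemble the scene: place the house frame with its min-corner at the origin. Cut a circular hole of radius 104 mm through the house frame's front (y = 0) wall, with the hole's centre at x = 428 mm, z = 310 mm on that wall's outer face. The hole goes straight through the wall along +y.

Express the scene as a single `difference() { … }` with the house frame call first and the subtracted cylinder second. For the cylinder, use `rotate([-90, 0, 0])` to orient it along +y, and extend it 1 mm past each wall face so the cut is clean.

difference() {
  house_frame();
  translate([428, -1, 310]) rotate([-90, 0, 0]) cylinder(h = 160, r = 104);
}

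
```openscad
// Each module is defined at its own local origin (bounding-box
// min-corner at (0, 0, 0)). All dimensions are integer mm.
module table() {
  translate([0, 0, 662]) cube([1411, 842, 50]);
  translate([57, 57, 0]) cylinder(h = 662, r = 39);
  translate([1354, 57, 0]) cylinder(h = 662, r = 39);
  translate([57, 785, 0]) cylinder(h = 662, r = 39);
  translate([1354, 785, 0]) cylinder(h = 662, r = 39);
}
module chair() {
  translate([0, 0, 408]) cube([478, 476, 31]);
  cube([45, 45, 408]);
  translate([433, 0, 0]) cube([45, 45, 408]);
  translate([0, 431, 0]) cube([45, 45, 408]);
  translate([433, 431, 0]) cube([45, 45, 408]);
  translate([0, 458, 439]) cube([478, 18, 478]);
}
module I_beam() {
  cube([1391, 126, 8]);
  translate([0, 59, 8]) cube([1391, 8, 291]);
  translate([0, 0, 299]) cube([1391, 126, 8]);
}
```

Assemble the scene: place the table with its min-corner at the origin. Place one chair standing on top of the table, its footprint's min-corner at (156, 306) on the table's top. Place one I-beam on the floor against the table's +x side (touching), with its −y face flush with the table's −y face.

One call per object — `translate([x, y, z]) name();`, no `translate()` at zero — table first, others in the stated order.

table();
translate([156, 306, 712]) chair();
translate([1411, 0, 0]) I_beam();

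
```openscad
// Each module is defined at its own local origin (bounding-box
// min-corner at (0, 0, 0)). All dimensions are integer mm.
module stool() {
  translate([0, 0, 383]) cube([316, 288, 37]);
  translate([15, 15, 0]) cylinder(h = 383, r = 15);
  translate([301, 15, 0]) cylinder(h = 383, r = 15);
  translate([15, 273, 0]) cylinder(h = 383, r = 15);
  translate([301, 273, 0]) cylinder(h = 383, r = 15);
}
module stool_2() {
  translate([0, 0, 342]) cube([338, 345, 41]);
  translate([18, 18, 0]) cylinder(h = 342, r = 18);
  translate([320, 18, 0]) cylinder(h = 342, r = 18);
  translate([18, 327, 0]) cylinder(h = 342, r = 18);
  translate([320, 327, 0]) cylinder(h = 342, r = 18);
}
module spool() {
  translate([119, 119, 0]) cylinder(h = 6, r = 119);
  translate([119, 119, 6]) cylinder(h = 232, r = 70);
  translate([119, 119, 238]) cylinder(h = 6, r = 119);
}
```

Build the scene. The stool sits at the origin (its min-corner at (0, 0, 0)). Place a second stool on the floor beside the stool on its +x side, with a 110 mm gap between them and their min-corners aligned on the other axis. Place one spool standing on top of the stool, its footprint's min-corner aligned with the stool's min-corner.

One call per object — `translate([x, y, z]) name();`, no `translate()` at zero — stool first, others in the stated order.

stool();
translate([426, 0, 0]) stool_2();
translate([0, 0, 420]) spool();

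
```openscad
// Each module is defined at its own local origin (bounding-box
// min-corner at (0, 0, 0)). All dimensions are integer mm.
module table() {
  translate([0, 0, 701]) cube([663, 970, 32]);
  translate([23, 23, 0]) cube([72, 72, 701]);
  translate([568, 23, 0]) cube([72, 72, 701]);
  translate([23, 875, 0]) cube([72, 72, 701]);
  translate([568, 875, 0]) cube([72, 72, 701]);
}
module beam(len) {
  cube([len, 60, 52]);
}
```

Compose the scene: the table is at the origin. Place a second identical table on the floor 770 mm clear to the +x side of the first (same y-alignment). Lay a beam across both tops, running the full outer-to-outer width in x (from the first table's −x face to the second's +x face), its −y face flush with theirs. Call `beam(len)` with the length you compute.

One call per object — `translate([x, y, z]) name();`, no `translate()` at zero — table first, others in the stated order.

table();
translate([1433, 0, 0]) table();
translate([0, 0, 733]) beam(2096);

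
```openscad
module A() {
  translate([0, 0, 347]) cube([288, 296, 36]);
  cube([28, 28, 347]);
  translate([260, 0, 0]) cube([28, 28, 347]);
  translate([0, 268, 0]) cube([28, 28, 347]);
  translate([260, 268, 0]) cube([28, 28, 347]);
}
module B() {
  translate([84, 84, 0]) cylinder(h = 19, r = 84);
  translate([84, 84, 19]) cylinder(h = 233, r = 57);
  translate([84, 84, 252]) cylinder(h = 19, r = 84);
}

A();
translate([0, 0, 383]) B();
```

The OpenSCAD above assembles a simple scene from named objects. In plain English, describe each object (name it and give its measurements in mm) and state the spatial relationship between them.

A is a four-legged stool. The seat is a 288×296×36 mm slab whose top surface is at z = 383 mm; four square legs, each 28×28 mm in cross-section, run from the floor (z = 0) to the underside of the seat, each flush with a corner of the seat.

B is a spool: two coaxial disc flanges of radius 84 mm and thickness 19 mm, joined by a core cylinder of radius 57 mm and height 233 mm. The lower flange rests on z = 0 and the three cylinders share a vertical axis.

The spool is on top of the stool.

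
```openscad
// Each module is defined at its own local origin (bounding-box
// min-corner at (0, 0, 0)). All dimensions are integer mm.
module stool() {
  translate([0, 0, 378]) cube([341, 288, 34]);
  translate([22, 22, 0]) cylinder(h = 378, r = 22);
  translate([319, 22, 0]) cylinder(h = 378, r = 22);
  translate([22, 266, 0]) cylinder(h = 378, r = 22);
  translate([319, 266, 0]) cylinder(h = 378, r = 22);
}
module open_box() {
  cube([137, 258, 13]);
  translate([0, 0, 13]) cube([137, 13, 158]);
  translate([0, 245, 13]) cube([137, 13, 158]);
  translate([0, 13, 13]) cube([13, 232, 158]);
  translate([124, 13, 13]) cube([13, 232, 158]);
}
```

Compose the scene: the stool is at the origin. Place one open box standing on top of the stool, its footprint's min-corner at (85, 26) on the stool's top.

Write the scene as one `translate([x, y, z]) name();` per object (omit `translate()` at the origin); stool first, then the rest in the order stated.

stool();
translate([85, 26, 412]) open_box();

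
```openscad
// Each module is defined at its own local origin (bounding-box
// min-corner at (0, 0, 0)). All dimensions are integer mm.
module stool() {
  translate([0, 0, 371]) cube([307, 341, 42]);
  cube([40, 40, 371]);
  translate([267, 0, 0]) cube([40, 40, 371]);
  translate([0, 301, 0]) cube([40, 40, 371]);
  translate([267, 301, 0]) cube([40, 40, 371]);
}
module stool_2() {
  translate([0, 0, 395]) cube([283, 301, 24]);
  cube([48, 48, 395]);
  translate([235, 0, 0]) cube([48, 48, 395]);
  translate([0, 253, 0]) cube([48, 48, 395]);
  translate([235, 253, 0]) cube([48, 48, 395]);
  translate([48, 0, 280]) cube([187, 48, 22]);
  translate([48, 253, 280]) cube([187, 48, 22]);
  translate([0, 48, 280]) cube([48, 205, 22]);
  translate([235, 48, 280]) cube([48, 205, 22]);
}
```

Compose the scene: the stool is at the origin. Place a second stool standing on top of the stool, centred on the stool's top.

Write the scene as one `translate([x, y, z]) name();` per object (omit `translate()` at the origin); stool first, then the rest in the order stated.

stool();
translate([12, 20, 413]) stool_2();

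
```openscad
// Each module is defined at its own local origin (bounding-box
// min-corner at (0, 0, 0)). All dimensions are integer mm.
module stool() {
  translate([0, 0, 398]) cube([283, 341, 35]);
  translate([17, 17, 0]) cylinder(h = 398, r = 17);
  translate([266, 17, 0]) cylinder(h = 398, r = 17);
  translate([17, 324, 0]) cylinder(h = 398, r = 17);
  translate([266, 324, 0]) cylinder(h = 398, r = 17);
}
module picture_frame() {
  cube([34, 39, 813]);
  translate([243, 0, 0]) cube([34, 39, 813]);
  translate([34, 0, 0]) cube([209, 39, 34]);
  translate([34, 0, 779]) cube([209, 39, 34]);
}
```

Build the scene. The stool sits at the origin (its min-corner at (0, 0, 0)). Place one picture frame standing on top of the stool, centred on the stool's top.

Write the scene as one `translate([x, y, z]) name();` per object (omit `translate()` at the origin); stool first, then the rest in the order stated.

stool();
translate([3, 151, 433]) picture_frame();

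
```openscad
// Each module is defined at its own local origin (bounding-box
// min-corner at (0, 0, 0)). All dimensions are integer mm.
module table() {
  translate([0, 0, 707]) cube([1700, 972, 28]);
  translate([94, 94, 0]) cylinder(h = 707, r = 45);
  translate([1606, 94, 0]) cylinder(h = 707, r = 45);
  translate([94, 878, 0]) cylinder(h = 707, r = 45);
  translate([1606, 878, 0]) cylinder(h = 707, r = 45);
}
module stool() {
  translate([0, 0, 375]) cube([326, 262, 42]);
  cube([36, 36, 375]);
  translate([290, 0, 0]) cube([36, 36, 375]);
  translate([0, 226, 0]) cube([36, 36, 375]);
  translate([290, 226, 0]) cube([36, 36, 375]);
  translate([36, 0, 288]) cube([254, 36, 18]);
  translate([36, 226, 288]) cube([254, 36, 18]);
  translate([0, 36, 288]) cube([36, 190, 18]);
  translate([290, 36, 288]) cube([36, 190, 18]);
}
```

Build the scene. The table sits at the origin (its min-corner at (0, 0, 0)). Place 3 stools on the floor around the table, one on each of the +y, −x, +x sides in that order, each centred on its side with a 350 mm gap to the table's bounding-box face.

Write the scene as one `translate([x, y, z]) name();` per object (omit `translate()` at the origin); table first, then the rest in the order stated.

table();
translate([687, 1322, 0]) stool();
translate([-676, 355, 0]) stool();
translate([2050, 355, 0]) stool();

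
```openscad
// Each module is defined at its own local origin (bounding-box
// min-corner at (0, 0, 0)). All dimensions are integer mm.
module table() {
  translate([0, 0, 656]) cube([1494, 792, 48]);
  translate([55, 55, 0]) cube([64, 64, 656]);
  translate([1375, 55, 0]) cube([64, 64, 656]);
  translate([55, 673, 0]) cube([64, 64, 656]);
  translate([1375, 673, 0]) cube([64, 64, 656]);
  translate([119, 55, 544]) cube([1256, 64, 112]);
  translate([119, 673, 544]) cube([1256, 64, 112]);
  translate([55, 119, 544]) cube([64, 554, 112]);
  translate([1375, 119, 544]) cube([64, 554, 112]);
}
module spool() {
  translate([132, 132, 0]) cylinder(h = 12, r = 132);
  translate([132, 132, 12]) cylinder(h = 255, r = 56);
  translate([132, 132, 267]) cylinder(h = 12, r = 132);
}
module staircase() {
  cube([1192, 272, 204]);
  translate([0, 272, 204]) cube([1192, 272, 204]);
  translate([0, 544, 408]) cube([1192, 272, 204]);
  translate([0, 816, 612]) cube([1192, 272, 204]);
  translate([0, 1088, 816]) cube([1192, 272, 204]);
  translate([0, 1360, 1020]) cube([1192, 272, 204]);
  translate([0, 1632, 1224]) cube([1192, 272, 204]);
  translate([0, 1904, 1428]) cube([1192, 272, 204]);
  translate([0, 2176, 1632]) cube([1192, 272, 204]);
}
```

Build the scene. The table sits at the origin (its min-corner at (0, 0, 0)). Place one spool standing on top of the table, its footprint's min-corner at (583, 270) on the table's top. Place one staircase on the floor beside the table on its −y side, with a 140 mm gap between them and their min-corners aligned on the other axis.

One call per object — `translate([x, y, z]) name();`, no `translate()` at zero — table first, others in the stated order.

table();
translate([583, 270, 704]) spool();
translate([0, -2588, 0]) staircase();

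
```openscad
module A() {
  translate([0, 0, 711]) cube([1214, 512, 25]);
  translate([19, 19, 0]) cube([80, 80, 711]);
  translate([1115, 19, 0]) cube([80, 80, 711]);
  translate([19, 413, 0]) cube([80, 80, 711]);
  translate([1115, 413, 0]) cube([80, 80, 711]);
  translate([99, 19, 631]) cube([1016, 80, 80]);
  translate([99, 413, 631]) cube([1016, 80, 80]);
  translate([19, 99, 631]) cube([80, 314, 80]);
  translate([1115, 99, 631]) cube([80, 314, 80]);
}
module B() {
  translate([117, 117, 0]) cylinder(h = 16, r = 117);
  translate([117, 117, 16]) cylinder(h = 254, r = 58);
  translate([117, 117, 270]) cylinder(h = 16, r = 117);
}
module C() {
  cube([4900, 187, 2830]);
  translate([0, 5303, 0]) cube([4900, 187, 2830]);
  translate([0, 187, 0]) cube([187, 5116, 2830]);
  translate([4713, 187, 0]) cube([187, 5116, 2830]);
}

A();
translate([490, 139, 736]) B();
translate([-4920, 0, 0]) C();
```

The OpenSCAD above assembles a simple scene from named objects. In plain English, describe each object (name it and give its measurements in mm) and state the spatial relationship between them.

A is a table: top 1214 mm (x) × 512 mm (y), 25 mm thick, upper face at z = 736 mm, on four 80×80 mm square legs, each inset 19 mm from the nearest pair of top edges, running from z = 0 to the bottom of the top. Four apron rails, 80 mm thick and 80 mm tall, run between adjacent legs with their top edges flush with the underside of the top and their outer faces flush with the legs' outer faces.

B is a spool: two coaxial disc flanges of radius 117 mm and thickness 16 mm, joined by a core cylinder of radius 58 mm and height 254 mm. The lower flange rests on z = 0 and the three cylinders share a vertical axis.

C is a box-shaped house frame (walls only): outside footprint 4900×5490 mm, wall height 2830 mm, wall thickness 187 mm. The two y-facing walls run the full x-width; the two x-facing walls fit between the inner faces of the y-facing walls.

The spool is on top of the table, centred. The house frame is on the floor beside the table on its −x side.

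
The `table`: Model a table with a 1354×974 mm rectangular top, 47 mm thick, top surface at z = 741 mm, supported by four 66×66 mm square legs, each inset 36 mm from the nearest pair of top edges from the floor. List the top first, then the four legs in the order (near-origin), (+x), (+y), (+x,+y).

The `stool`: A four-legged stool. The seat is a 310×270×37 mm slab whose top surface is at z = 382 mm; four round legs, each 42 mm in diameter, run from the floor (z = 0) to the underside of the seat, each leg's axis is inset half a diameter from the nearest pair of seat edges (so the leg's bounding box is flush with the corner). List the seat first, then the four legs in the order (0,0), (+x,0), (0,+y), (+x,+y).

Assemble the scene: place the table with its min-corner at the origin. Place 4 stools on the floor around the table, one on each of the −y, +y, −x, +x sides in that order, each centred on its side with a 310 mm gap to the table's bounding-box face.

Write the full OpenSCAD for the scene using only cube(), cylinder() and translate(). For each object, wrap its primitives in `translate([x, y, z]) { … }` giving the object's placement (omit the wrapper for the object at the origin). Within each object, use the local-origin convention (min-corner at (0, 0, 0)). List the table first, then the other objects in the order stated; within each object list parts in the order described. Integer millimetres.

translate([0, 0, 694]) cube([1354, 974, 47]);
translate([36, 36, 0]) cube([66, 66, 694]);
translate([1252, 36, 0]) cube([66, 66, 694]);
translate([36, 872, 0]) cube([66, 66, 694]);
translate([1252, 872, 0]) cube([66, 66, 694]);
translate([522, -580, 0]) {
  translate([0, 0, 345]) cube([310, 270, 37]);
  translate([21, 21, 0]) cylinder(h = 345, r = 21);
  translate([289, 21, 0]) cylinder(h = 345, r = 21);
  translate([21, 249, 0]) cylinder(h = 345, r = 21);
  translate([289, 249, 0]) cylinder(h = 345, r = 21);
}
translate([522, 1284, 0]) {
  translate([0, 0, 345]) cube([310, 270, 37]);
  translate([21, 21, 0]) cylinder(h = 345, r = 21);
  translate([289, 21, 0]) cylinder(h = 345, r = 21);
  translate([21, 249, 0]) cylinder(h = 345, r = 21);
  translate([289, 249, 0]) cylinder(h = 345, r = 21);
}
translate([-620, 352, 0]) {
  translate([0, 0, 345]) cube([310, 270, 37]);
  translate([21, 21, 0]) cylinder(h = 345, r = 21);
  translate([289, 21, 0]) cylinder(h = 345, r = 21);
  translate([21, 249, 0]) cylinder(h = 345, r = 21);
  translate([289, 249, 0]) cylinder(h = 345, r = 21);
}
translate([1664, 352, 0]) {
  translate([0, 0, 345]) cube([310, 270, 37]);
  translate([21, 21, 0]) cylinder(h = 345, r = 21);
  translate([289, 21, 0]) cylinder(h = 345, r = 21);
  translate([21, 249, 0]) cylinder(h = 345, r = 21);
  translate([289, 249, 0]) cylinder(h = 345, r = 21);
}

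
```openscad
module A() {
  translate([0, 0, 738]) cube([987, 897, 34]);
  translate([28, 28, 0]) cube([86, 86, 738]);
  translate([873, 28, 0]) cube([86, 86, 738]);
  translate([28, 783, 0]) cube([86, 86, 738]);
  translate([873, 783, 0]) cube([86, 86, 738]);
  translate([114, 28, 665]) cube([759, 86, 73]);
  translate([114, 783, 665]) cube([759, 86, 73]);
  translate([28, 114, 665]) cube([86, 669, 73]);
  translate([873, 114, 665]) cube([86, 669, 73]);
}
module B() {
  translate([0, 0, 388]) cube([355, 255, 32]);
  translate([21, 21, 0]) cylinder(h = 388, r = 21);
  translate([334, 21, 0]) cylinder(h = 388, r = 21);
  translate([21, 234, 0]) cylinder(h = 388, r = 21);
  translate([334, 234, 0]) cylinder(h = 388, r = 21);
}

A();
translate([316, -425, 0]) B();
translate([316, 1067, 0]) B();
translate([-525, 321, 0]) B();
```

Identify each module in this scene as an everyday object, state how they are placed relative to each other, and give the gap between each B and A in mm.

A is a table. B is a stool. Three stools sit around the table at the −y, +y, −x sides. The gap between each stool and the table is 170 mm.

Each stool's nearest face is 170 mm from the table's bounding box.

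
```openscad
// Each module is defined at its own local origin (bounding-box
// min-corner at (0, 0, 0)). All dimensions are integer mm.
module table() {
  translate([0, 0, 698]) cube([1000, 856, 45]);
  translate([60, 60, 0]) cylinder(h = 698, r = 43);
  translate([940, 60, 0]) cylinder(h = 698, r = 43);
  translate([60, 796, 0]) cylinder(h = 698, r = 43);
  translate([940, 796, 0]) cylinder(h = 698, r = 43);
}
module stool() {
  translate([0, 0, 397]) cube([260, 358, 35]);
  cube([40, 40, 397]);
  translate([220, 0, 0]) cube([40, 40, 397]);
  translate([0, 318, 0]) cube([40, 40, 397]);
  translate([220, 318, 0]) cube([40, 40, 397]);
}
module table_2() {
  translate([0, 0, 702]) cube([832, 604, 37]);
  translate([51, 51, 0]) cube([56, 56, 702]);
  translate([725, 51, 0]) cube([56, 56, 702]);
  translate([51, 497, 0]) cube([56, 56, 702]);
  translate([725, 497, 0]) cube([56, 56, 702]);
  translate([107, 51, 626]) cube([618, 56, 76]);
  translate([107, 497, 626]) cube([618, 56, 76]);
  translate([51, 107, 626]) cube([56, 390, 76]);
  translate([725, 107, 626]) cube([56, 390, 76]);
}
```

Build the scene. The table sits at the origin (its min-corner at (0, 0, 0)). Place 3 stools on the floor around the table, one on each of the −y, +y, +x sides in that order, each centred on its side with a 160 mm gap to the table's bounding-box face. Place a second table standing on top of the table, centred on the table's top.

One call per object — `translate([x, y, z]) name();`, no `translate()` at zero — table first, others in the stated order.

table();
translate([370, -518, 0]) stool();
translate([370, 1016, 0]) stool();
translate([1160, 249, 0]) stool();
translate([84, 126, 743]) table_2();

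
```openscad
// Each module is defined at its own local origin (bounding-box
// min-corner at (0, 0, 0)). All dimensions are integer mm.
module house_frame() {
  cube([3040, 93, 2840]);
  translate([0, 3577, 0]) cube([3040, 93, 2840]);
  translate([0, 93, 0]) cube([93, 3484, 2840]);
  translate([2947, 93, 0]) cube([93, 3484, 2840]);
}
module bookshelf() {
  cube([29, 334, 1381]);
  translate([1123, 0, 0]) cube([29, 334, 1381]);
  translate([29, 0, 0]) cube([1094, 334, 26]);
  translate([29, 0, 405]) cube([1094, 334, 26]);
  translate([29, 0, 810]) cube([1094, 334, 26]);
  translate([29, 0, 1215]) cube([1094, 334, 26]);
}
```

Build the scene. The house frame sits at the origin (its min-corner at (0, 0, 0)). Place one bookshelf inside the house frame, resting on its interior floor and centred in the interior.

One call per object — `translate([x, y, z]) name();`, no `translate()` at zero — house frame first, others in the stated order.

house_frame();
translate([944, 1668, 0]) bookshelf();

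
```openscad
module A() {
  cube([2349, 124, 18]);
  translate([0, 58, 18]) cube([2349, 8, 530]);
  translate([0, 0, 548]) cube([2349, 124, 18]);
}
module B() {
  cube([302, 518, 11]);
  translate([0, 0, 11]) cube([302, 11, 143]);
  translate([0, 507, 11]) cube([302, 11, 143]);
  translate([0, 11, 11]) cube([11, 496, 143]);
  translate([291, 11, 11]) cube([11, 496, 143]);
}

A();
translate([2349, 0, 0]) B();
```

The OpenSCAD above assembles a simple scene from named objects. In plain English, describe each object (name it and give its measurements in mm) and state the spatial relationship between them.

A is an I-beam lying along x, 2349 mm long. Overall section height 566 mm. Two flanges 124 mm wide (y) and 18 mm thick, one on the floor and one at the top; a web 8 mm thick runs between them, centred on the flange width.

B is an open storage box with external size 302×518×154 mm and wall thickness 11 mm (the base is also 11 mm thick). The base covers the whole footprint; the four walls stand on the base, with the y-facing walls full-width and the x-facing walls fitting between their inner faces.

The open box is against the I-beam's +x side, with their −y faces flush.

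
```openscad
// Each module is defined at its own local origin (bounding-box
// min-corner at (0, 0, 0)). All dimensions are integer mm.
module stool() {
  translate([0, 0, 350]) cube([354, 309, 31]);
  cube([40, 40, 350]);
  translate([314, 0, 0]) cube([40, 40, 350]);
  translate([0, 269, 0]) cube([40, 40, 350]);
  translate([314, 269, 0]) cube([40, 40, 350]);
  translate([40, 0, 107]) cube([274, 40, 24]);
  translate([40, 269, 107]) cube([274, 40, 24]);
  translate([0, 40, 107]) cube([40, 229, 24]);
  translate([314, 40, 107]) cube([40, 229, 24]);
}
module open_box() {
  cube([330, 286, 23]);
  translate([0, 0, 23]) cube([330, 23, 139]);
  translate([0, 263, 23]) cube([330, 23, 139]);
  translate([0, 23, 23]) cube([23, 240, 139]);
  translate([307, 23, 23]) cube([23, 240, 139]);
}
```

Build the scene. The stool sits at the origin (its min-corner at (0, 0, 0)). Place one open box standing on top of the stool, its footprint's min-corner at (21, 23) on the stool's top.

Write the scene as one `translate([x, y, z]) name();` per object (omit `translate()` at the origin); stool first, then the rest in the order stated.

stool();
translate([21, 23, 381]) open_box();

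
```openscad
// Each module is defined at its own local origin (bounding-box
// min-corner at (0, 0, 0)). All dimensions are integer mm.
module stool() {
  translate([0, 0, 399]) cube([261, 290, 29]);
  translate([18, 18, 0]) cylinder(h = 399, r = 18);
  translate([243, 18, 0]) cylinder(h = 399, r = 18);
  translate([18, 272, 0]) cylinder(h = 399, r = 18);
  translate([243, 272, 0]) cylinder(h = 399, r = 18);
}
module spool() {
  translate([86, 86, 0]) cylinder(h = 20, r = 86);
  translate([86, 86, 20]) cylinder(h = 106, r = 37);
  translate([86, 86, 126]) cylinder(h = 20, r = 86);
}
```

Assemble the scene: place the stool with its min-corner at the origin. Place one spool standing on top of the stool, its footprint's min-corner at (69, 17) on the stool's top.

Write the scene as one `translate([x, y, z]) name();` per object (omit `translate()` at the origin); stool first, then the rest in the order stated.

stool();
translate([69, 17, 428]) spool();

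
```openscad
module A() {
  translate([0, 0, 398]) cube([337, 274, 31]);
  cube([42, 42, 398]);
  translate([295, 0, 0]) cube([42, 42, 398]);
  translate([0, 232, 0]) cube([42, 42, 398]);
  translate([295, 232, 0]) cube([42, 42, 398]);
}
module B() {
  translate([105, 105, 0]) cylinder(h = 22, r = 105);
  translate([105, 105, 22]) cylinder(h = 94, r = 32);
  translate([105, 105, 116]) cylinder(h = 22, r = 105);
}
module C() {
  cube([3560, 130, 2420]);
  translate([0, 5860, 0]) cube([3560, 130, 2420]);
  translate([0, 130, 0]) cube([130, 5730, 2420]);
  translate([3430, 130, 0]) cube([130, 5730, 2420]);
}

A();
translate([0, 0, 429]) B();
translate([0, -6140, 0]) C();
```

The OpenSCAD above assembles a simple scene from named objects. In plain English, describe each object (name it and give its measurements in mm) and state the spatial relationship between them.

A is a four-legged stool. The seat is 337×274 mm, 31 mm thick, top at z = 429 mm. It stands on four square legs, each 42×42 mm in cross-section, from z = 0 to the seat underside, each flush with a corner of the seat.

B is a spool: two coaxial disc flanges of radius 105 mm and thickness 22 mm, joined by a core cylinder of radius 32 mm and height 94 mm. The lower flange rests on z = 0 and the three cylinders share a vertical axis.

C is the wall frame of a small rectangular building: four walls, each 2420 mm tall and 130 mm thick, enclosing a footprint 3560 mm (x) by 5990 mm (y) outside-to-outside, with no floor or roof. The front and back walls (the −y and +y sides) span the full width; the two side walls fit between them.

The spool is on top of the stool. The house frame is on the floor beside the stool on its −y side.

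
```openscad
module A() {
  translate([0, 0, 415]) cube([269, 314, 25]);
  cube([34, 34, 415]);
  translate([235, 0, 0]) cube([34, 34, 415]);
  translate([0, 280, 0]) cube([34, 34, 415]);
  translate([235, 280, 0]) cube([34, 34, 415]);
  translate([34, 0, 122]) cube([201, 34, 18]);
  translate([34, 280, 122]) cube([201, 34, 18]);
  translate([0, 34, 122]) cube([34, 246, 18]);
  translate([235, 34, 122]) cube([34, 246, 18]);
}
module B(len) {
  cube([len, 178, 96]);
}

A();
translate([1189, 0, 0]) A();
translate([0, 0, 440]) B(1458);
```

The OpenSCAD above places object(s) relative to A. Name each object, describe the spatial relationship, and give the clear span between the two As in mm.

Second stool starts at x = 1189; first ends at x = 269; clear span = 1189 − 269 = 920 mm.

A is a stool. B is a beam. A beam spans the tops of two stools. The clear span between the two stools is 920 mm.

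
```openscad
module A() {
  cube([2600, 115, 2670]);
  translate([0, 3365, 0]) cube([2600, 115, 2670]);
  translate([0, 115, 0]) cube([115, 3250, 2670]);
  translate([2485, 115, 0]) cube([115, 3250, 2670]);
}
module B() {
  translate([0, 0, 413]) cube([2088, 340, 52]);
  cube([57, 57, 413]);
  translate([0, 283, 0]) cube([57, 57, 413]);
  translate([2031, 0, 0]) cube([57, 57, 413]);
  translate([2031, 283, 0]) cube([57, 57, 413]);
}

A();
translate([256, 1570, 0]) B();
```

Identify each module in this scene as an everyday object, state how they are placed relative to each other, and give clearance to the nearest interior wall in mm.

Clearances: x = 141, y = 1455; minimum 141 mm.

A is a house frame. B is a bench. The bench sits inside the house frame, centred. The clearance to the nearest interior wall is 141 mm.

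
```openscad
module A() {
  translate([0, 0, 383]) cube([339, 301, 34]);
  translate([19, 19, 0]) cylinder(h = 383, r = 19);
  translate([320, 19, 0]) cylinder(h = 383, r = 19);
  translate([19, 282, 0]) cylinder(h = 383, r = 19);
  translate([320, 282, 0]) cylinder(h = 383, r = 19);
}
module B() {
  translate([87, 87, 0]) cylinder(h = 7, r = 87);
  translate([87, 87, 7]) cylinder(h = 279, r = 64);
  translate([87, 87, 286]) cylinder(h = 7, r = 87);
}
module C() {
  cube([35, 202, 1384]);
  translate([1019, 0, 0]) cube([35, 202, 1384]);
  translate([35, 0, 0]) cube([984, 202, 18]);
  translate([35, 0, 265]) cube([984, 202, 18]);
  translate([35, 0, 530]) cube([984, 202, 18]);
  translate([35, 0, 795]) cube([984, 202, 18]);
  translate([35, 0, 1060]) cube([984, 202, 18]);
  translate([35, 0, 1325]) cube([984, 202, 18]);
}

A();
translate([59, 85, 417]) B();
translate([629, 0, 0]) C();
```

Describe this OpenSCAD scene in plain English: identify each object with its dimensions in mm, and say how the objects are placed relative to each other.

A is a four-legged stool. The seat is 339×301 mm, 34 mm thick, top at z = 417 mm. It stands on four round legs, each 38 mm in diameter, from z = 0 to the seat underside, each leg's axis is inset half a diameter from the nearest pair of seat edges (so the leg's bounding box is flush with the corner).

B is a spool: two coaxial disc flanges of radius 87 mm and thickness 7 mm, joined by a core cylinder of radius 64 mm and height 279 mm. The lower flange rests on z = 0 and the three cylinders share a vertical axis.

C is a bookshelf 1054 mm wide overall, 202 mm deep and 1384 mm tall. The two sides are 35 mm thick vertical panels. 6 horizontal shelves of 18 mm thickness span between the inner faces of the sides; the lowest shelf sits on the floor and shelves are stacked with a clear vertical gap of 247 mm between each pair.

The spool is on top of the stool. The bookshelf is on the floor beside the stool on its +x side.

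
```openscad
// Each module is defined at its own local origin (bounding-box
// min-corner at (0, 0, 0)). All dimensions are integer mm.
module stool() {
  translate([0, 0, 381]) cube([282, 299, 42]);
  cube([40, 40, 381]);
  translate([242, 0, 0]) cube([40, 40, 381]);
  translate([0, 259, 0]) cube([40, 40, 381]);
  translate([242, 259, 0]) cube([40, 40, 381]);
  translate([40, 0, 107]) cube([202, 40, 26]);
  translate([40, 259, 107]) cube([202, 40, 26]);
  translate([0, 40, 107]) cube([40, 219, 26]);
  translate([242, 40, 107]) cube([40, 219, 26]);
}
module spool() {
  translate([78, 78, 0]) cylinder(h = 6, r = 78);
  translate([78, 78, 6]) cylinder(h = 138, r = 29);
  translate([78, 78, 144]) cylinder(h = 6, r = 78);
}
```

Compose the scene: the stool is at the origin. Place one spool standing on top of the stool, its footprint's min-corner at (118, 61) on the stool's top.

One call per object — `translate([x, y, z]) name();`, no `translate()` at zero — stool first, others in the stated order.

stool();
translate([118, 61, 423]) spool();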